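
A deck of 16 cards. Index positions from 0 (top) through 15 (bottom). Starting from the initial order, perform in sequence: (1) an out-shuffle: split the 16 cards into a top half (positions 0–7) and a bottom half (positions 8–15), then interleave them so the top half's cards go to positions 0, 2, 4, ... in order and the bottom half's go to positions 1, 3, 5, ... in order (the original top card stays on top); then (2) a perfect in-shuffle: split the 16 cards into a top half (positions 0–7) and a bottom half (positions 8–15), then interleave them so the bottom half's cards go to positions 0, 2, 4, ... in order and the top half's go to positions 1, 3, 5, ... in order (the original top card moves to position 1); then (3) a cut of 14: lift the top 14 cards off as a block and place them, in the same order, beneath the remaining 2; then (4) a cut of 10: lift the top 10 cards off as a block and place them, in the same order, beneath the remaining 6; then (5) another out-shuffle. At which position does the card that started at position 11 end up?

Track the card from position 11 forward through each operation:
  after op 1 (out-shuffle): 11 → 7
  after op 2 (in-shuffle): 7 → 15
  after op 3 (cut 14): 15 → 1
  after op 4 (cut 10): 1 → 7
  after op 5 (out-shuffle): 7 → 14

14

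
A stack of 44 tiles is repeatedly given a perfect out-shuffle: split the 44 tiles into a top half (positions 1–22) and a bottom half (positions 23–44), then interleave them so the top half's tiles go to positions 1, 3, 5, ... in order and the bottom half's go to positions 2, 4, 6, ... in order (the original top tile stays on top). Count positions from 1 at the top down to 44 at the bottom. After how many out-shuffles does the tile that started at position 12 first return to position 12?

Follow position 12 under repeated out-shuffles:
12 → 23 → 2 → 3 → 5 → 9 → 17 → 33 → 22 → 43 → 42 → 40 → 36 → 28 → 12
It first returns after 14 out-shuffles.

14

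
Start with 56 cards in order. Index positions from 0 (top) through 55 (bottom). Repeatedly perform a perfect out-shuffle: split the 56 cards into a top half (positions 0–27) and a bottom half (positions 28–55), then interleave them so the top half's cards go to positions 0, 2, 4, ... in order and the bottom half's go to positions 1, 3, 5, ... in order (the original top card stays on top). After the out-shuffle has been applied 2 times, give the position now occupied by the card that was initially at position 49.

31

Track the card's position through each out-shuffle:
49 → 43 → 31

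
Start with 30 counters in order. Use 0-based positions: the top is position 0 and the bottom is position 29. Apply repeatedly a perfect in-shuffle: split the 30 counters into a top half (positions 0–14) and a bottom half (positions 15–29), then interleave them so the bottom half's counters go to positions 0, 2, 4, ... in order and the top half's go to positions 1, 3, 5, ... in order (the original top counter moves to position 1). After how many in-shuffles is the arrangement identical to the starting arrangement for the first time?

5

The in-shuffle permutes the 30 positions with cycle lengths [5, 5, 5, 5, 5, 5].
Every counter is home exactly when every cycle has completed a whole number of laps, i.e. after lcm(5) = 5 in-shuffles.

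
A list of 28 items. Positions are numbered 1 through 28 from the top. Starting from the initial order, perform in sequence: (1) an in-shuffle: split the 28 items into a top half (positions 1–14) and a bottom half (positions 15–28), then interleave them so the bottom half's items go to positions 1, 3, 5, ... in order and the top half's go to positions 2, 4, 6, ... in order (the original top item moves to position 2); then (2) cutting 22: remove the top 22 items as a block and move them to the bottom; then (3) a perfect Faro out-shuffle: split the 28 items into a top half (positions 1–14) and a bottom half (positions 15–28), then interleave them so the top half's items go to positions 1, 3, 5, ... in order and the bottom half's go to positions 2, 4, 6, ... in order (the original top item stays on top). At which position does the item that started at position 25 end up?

Track the item from position 25 forward through each operation:
  after op 1 (in-shuffle): 25 → 21
  after op 2 (cut 22): 21 → 27
  after op 3 (out-shuffle): 27 → 26

26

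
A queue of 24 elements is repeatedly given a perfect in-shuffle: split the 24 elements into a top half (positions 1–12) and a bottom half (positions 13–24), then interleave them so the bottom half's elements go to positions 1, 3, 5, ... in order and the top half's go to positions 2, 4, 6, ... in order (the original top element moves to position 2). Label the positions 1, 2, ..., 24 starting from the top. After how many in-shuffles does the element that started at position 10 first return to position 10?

Follow position 10 under repeated in-shuffles:
10 → 20 → 15 → 5 → 10
It first returns after 4 in-shuffles.

4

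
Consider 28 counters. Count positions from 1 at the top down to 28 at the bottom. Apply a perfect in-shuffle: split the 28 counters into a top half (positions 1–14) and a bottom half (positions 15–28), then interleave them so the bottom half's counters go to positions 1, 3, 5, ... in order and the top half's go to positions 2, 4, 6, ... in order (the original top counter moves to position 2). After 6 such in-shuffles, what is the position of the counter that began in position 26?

11

Track the counter's position through each in-shuffle:
26 → 23 → 17 → 5 → 10 → 20 → 11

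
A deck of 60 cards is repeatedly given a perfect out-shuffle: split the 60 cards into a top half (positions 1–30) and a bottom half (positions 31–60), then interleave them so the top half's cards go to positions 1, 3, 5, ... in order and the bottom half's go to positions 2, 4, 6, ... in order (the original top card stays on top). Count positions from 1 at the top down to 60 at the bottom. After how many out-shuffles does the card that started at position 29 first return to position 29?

Follow position 29 under repeated out-shuffles:
29 → 57 → 54 → 48 → 36 → 12 → 23 → 45 → ... → 29 (length 58)
It first returns after 58 out-shuffles.

58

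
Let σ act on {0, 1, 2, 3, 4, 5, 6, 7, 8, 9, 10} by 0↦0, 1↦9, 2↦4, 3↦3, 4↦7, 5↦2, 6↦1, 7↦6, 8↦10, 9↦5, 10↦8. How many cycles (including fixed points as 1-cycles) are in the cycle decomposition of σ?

Cycle decomposition: (0) (1 9 5 2 4 7 6) (3) (8 10).
4 cycles.

4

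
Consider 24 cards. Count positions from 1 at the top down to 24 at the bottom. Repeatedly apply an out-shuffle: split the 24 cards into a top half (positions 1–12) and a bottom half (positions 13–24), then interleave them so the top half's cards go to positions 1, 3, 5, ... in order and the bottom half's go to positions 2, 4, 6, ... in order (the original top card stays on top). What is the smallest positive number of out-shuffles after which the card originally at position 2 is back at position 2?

11

Follow position 2 under repeated out-shuffles:
2 → 3 → 5 → 9 → 17 → 10 → 19 → 14 → 4 → 7 → 13 → 2
It first returns after 11 out-shuffles.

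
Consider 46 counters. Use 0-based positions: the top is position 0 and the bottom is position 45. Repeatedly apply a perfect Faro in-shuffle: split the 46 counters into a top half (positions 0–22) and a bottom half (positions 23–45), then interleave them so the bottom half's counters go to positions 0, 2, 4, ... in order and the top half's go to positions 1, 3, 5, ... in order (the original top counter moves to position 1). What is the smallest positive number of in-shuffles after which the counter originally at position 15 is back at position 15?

23

Follow position 15 under repeated in-shuffles:
15 → 31 → 16 → 33 → 20 → 41 → 36 → 26 → ... → 15 (length 23)
It first returns after 23 in-shuffles.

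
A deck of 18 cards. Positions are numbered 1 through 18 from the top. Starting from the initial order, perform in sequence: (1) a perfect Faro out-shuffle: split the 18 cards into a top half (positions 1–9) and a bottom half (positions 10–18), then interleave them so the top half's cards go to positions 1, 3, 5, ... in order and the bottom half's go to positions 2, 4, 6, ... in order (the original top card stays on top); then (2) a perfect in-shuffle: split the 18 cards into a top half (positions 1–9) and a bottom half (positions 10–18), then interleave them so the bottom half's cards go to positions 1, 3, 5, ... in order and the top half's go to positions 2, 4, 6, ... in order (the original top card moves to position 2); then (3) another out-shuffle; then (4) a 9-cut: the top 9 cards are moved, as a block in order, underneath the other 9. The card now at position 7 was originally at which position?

18

Undo the operations in reverse order, starting from position 7:
  undo op 4 (cut 9): 7 ← 16
  undo op 3 (out-shuffle, from bottom half): 16 ← 17
  undo op 2 (in-shuffle, from bottom half): 17 ← 18
  undo op 1 (out-shuffle, from bottom half): 18 ← 18
So the card at position 7 came from original position 18.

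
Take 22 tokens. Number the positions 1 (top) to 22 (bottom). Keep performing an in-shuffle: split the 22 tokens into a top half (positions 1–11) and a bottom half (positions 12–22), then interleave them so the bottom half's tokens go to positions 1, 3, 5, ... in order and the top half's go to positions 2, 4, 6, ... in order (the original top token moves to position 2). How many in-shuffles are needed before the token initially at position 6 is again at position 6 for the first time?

Follow position 6 under repeated in-shuffles:
6 → 12 → 1 → 2 → 4 → 8 → 16 → 9 → 18 → 13 → 3 → 6
It first returns after 11 in-shuffles.

11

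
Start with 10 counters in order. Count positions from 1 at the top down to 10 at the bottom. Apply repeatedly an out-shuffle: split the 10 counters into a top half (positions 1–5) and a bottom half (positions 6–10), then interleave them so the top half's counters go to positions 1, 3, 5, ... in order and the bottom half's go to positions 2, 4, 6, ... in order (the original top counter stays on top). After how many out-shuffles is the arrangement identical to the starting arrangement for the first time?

6

The out-shuffle permutes the 10 positions with cycle lengths [1, 1, 2, 6].
Every counter is home exactly when every cycle has completed a whole number of laps, i.e. after lcm(1, 2, 6) = 6 out-shuffles.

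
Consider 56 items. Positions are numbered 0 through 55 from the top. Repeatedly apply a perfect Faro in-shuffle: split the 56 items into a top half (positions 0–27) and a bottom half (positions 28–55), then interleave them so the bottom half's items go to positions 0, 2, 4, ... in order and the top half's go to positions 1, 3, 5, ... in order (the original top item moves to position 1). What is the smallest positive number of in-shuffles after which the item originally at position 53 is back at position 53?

Follow position 53 under repeated in-shuffles:
53 → 50 → 44 → 32 → 8 → 17 → 35 → 14 → 29 → 2 → 5 → 11 → 23 → 47 → 38 → 20 → 41 → 26 → 53
It first returns after 18 in-shuffles.

18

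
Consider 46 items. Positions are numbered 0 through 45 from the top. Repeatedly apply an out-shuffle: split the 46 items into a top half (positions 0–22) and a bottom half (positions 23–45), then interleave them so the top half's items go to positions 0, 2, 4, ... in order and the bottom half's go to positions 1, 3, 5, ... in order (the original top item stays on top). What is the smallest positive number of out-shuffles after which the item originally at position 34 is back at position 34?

12

Follow position 34 under repeated out-shuffles:
34 → 23 → 1 → 2 → 4 → 8 → 16 → 32 → 19 → 38 → 31 → 17 → 34
It first returns after 12 out-shuffles.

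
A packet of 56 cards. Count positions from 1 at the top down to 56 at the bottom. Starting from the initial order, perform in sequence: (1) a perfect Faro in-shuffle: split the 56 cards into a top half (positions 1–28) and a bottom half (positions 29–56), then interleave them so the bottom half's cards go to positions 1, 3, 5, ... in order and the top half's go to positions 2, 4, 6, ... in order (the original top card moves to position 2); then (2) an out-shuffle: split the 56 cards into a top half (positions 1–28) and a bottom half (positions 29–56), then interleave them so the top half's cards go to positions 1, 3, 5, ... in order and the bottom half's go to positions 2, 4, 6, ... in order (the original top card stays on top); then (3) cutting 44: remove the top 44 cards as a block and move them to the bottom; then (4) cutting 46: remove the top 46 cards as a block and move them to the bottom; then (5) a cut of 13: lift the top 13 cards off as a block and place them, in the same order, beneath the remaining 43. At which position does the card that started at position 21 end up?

37

Track the card from position 21 forward through each operation:
  after op 1 (in-shuffle): 21 → 42
  after op 2 (out-shuffle): 42 → 28
  after op 3 (cut 44): 28 → 40
  after op 4 (cut 46): 40 → 50
  after op 5 (cut 13): 50 → 37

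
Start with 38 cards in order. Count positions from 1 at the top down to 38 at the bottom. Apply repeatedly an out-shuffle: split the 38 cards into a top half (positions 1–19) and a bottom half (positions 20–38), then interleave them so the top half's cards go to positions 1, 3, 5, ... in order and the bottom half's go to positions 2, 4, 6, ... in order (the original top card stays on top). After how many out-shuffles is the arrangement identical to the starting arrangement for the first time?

36

The out-shuffle permutes the 38 positions with cycle lengths [1, 1, 36].
Every card is home exactly when every cycle has completed a whole number of laps, i.e. after lcm(1, 36) = 36 out-shuffles.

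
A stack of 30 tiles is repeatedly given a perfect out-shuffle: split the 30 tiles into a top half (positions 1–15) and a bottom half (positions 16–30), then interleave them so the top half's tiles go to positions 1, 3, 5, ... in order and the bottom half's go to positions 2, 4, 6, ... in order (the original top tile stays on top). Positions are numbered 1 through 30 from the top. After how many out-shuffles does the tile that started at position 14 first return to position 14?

Follow position 14 under repeated out-shuffles:
14 → 27 → 24 → 18 → 6 → 11 → 21 → 12 → ... → 14 (length 28)
It first returns after 28 out-shuffles.

28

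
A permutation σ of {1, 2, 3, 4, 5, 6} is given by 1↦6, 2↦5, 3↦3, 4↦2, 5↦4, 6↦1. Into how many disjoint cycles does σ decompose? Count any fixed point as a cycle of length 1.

3

Cycle decomposition: (1 6) (2 5 4) (3).
3 cycles.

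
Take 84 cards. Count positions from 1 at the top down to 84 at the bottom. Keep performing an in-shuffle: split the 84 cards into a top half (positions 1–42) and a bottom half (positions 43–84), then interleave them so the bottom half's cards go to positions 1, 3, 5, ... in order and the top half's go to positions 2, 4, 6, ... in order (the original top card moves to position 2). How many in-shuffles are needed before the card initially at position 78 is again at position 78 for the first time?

8

Follow position 78 under repeated in-shuffles:
78 → 71 → 57 → 29 → 58 → 31 → 62 → 39 → 78
It first returns after 8 in-shuffles.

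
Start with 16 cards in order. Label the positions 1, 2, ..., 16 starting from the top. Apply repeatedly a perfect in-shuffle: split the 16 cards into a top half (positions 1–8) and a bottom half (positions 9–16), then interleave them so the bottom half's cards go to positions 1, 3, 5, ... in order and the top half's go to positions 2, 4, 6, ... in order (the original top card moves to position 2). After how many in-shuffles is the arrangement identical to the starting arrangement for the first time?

8

The in-shuffle permutes the 16 positions with cycle lengths [8, 8].
Every card is home exactly when every cycle has completed a whole number of laps, i.e. after lcm(8) = 8 in-shuffles.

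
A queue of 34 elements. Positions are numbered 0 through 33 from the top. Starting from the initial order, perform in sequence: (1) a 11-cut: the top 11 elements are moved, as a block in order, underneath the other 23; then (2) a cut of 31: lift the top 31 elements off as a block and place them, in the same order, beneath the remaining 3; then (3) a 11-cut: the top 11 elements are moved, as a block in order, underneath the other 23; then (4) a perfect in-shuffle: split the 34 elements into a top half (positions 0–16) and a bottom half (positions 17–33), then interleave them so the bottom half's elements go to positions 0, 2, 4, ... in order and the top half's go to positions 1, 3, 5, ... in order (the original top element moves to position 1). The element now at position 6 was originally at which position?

Undo the operations in reverse order, starting from position 6:
  undo op 4 (in-shuffle, from bottom half): 6 ← 20
  undo op 3 (cut 11): 20 ← 31
  undo op 2 (cut 31): 31 ← 28
  undo op 1 (cut 11): 28 ← 5
So the element at position 6 came from original position 5.

5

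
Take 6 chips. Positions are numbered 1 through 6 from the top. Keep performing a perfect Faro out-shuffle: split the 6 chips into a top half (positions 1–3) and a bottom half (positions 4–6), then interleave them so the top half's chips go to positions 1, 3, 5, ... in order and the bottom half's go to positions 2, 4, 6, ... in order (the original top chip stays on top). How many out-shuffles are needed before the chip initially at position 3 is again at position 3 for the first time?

4

Follow position 3 under repeated out-shuffles:
3 → 5 → 4 → 2 → 3
It first returns after 4 out-shuffles.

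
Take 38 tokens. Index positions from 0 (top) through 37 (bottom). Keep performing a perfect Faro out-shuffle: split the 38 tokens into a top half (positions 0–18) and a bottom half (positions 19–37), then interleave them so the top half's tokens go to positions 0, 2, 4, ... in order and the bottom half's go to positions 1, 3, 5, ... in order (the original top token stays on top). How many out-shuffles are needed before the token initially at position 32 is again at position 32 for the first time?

Follow position 32 under repeated out-shuffles:
32 → 27 → 17 → 34 → 31 → 25 → 13 → 26 → ... → 32 (length 36)
It first returns after 36 out-shuffles.

36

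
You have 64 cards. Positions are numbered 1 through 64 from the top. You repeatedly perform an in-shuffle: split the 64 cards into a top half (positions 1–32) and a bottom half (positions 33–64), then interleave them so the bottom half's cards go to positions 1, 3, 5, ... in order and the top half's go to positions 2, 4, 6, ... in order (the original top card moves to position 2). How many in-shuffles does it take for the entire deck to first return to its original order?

12

The in-shuffle permutes the 64 positions with cycle lengths [4, 12, 12, 12, 12, 12].
Every card is home exactly when every cycle has completed a whole number of laps, i.e. after lcm(4, 12) = 12 in-shuffles.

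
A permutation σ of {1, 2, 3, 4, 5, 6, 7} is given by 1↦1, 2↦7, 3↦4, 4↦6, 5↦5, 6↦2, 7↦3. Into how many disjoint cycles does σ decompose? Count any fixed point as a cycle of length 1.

3

Cycle decomposition: (1) (2 7 3 4 6) (5).
3 cycles.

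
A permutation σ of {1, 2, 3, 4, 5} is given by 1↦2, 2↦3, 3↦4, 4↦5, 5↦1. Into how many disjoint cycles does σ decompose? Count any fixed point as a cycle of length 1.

Cycle decomposition: (1 2 3 4 5).
1 cycle.

1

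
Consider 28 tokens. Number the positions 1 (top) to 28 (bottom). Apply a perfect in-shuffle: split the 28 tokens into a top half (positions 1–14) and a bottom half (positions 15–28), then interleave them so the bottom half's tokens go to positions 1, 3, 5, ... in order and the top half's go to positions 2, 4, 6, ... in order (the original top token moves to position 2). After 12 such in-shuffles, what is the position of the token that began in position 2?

14

Track the token's position through each in-shuffle:
2 → 4 → 8 → 16 → 3 → 6 → 12 → 24 → 19 → 9 → 18 → 7 → 14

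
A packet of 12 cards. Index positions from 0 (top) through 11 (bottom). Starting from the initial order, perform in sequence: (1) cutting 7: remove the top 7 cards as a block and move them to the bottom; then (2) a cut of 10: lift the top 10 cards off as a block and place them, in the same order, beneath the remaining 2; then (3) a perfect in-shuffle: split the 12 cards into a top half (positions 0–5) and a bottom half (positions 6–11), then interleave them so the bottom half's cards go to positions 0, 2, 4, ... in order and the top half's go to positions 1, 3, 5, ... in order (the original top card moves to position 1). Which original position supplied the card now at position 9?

Undo the operations in reverse order, starting from position 9:
  undo op 3 (in-shuffle, from top half): 9 ← 4
  undo op 2 (cut 10): 4 ← 2
  undo op 1 (cut 7): 2 ← 9
So the card at position 9 came from original position 9.

9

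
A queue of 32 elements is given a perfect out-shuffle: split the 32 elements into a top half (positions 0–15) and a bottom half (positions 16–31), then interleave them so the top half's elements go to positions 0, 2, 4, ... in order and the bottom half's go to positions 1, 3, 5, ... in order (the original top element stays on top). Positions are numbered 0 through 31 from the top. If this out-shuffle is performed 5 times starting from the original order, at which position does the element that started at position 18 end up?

18

Track the element's position through each out-shuffle:
18 → 5 → 10 → 20 → 9 → 18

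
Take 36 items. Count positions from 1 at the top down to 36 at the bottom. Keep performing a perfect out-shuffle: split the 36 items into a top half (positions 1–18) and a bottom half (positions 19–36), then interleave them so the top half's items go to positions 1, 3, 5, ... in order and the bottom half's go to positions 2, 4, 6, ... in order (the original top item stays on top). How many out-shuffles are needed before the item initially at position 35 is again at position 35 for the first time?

Follow position 35 under repeated out-shuffles:
35 → 34 → 32 → 28 → 20 → 4 → 7 → 13 → 25 → 14 → 27 → 18 → 35
It first returns after 12 out-shuffles.

12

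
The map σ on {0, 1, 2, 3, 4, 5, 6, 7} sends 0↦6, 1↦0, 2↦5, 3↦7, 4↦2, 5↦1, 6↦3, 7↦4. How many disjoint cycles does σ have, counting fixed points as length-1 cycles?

1

Cycle decomposition: (0 6 3 7 4 2 5 1).
1 cycle.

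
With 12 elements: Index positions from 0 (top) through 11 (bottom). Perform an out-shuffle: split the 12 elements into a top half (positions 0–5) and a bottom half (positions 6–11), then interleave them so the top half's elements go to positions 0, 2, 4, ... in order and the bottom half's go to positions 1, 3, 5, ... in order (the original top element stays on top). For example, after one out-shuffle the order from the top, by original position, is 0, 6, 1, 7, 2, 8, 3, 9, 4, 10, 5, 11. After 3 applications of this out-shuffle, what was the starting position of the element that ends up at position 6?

Work backwards from position 6, undoing one out-shuffle at a time:
6 ← 3 ← 7 ← 9
So the element now at position 6 started at position 9.

9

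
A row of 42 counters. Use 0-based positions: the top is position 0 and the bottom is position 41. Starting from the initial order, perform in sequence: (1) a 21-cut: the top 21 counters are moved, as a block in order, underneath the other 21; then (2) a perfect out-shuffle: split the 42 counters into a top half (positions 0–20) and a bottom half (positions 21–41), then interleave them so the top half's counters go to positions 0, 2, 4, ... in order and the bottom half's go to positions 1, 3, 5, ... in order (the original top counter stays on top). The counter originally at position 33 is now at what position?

Track the counter from position 33 forward through each operation:
  after op 1 (cut 21): 33 → 12
  after op 2 (out-shuffle): 12 → 24

24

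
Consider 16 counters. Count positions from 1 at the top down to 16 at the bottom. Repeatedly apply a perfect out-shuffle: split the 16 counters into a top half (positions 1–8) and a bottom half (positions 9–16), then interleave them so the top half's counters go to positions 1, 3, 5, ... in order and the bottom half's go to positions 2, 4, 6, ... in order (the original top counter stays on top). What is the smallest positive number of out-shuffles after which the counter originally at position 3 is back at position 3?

4

Follow position 3 under repeated out-shuffles:
3 → 5 → 9 → 2 → 3
It first returns after 4 out-shuffles.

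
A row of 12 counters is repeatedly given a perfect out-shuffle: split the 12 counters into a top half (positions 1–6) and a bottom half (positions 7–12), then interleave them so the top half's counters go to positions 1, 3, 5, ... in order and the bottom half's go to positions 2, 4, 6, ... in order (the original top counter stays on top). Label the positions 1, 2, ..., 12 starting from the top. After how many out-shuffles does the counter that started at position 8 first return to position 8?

10

Follow position 8 under repeated out-shuffles:
8 → 4 → 7 → 2 → 3 → 5 → 9 → 6 → 11 → 10 → 8
It first returns after 10 out-shuffles.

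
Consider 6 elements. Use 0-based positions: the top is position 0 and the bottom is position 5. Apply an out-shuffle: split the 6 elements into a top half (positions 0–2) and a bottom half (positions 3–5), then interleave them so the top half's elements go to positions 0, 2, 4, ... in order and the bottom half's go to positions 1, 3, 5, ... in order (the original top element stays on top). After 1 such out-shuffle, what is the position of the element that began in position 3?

Track the element's position through each out-shuffle:
3 → 1

1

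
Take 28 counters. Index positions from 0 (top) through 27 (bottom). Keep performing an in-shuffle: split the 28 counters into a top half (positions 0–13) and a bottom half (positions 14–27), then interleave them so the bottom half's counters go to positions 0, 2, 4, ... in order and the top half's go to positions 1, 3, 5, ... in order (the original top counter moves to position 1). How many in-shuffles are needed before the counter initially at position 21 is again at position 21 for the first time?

28

Follow position 21 under repeated in-shuffles:
21 → 14 → 0 → 1 → 3 → 7 → 15 → 2 → ... → 21 (length 28)
It first returns after 28 in-shuffles.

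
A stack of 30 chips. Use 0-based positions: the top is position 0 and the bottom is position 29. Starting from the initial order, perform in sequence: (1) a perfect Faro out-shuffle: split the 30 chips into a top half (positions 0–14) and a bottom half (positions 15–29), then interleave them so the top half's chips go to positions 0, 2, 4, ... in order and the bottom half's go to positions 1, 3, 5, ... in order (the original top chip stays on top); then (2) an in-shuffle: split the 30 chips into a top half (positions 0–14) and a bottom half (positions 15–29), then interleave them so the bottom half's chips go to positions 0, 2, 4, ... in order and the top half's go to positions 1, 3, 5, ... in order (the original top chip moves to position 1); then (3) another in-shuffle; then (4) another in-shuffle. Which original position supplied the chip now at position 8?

Undo the operations in reverse order, starting from position 8:
  undo op 4 (in-shuffle, from bottom half): 8 ← 19
  undo op 3 (in-shuffle, from top half): 19 ← 9
  undo op 2 (in-shuffle, from top half): 9 ← 4
  undo op 1 (out-shuffle, from top half): 4 ← 2
So the chip at position 8 came from original position 2.

2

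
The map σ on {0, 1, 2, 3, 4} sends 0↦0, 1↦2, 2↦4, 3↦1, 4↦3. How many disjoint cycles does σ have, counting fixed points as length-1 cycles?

Cycle decomposition: (0) (1 2 4 3).
2 cycles.

2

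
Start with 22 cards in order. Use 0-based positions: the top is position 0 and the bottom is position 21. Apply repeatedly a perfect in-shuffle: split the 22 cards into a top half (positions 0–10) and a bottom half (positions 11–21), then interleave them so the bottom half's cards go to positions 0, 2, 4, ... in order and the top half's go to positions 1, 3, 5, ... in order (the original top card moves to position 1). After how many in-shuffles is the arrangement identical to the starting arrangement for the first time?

The in-shuffle permutes the 22 positions with cycle lengths [11, 11].
Every card is home exactly when every cycle has completed a whole number of laps, i.e. after lcm(11) = 11 in-shuffles.

11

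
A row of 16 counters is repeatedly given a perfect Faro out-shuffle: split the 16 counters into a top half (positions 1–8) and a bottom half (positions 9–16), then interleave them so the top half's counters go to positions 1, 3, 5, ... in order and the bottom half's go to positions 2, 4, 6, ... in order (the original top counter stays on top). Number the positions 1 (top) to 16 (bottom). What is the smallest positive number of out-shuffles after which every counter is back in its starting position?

4

The out-shuffle permutes the 16 positions with cycle lengths [1, 1, 2, 4, 4, 4].
Every counter is home exactly when every cycle has completed a whole number of laps, i.e. after lcm(1, 2, 4) = 4 out-shuffles.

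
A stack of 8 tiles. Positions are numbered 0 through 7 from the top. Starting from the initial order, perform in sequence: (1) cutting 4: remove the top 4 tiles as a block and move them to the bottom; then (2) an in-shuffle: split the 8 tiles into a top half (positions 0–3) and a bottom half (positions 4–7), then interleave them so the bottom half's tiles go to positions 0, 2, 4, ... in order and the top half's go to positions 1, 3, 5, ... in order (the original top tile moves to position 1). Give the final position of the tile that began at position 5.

Track the tile from position 5 forward through each operation:
  after op 1 (cut 4): 5 → 1
  after op 2 (in-shuffle): 1 → 3

3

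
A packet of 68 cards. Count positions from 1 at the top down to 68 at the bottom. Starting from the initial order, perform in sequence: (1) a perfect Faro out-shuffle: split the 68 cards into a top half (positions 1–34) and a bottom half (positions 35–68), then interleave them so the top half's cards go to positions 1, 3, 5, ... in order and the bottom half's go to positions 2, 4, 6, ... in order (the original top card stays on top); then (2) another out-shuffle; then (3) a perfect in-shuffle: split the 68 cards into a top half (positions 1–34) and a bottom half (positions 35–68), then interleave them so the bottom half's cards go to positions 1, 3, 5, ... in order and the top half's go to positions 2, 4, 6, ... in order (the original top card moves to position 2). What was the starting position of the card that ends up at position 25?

Undo the operations in reverse order, starting from position 25:
  undo op 3 (in-shuffle, from bottom half): 25 ← 47
  undo op 2 (out-shuffle, from top half): 47 ← 24
  undo op 1 (out-shuffle, from bottom half): 24 ← 46
So the card at position 25 came from original position 46.

46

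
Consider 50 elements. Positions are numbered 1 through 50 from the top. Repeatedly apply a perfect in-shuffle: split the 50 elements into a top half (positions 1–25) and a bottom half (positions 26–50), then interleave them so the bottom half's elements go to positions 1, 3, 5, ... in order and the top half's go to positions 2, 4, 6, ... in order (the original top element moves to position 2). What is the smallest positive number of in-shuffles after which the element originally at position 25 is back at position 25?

8

Follow position 25 under repeated in-shuffles:
25 → 50 → 49 → 47 → 43 → 35 → 19 → 38 → 25
It first returns after 8 in-shuffles.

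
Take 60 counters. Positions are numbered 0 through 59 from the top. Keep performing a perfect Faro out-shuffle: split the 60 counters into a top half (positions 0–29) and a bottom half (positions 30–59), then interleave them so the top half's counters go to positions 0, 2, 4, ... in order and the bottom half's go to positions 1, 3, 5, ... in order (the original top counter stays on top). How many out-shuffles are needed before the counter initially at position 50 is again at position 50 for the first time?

58

Follow position 50 under repeated out-shuffles:
50 → 41 → 23 → 46 → 33 → 7 → 14 → 28 → ... → 50 (length 58)
It first returns after 58 out-shuffles.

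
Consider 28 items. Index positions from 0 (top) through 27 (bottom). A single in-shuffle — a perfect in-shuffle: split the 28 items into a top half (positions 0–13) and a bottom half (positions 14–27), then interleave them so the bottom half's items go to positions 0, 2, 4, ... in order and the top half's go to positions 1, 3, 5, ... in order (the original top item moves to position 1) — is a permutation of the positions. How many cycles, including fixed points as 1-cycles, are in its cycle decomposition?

1

Trace each unvisited position around until it returns:
(0 1 3 7 15 2 ... len 28)
1 cycle in total.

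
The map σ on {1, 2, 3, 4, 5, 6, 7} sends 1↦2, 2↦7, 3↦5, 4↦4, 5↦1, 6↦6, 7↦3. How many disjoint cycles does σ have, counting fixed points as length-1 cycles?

Cycle decomposition: (1 2 7 3 5) (4) (6).
3 cycles.

3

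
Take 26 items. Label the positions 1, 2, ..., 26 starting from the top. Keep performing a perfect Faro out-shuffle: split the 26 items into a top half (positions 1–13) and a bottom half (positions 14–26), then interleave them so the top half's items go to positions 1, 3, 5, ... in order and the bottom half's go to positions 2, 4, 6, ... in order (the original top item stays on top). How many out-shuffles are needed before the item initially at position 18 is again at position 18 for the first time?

20

Follow position 18 under repeated out-shuffles:
18 → 10 → 19 → 12 → 23 → 20 → 14 → 2 → 3 → 5 → 9 → 17 → 8 → 15 → 4 → 7 → 13 → 25 → 24 → 22 → 18
It first returns after 20 out-shuffles.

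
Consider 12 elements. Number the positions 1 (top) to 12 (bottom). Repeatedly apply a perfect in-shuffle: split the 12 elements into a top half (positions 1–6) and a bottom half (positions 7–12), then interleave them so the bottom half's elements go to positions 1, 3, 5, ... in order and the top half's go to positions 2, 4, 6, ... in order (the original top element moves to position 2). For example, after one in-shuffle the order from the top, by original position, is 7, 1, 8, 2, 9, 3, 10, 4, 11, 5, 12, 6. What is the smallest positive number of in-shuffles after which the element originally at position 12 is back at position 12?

Follow position 12 under repeated in-shuffles:
12 → 11 → 9 → 5 → 10 → 7 → 1 → 2 → 4 → 8 → 3 → 6 → 12
It first returns after 12 in-shuffles.

12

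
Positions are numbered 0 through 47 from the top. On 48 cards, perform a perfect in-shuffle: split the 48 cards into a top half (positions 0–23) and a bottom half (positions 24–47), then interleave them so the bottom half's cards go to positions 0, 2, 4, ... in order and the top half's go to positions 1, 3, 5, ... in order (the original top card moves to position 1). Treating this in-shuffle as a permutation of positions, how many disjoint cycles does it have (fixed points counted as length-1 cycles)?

Trace each unvisited position around until it returns:
(0 1 3 7 15 31 ... len 21) (2 5 11 23 47 46 ... len 21) (6 13 27) (20 41 34)
4 cycles in total.

4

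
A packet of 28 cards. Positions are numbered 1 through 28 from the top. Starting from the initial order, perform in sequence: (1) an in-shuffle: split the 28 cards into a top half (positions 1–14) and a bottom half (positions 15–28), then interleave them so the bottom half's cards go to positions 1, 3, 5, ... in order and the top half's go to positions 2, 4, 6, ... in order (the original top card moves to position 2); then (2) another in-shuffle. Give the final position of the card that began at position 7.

Track the card from position 7 forward through each operation:
  after op 1 (in-shuffle): 7 → 14
  after op 2 (in-shuffle): 14 → 28

28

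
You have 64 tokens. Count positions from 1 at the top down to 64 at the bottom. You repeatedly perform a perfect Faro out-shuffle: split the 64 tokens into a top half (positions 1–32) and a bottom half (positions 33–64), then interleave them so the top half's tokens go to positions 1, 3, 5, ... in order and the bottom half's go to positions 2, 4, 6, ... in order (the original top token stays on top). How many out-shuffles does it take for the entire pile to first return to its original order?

6

The out-shuffle permutes the 64 positions with cycle lengths [1, 1, 2, 3, 3, 6, 6, 6, 6, 6, 6, 6, 6, 6].
Every token is home exactly when every cycle has completed a whole number of laps, i.e. after lcm(1, 2, 3, 6) = 6 out-shuffles.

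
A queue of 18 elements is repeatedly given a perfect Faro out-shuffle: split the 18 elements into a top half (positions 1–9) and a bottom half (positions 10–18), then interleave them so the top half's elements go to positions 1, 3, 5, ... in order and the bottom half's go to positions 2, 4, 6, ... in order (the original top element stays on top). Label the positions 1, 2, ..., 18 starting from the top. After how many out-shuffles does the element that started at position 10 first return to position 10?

8

Follow position 10 under repeated out-shuffles:
10 → 2 → 3 → 5 → 9 → 17 → 16 → 14 → 10
It first returns after 8 out-shuffles.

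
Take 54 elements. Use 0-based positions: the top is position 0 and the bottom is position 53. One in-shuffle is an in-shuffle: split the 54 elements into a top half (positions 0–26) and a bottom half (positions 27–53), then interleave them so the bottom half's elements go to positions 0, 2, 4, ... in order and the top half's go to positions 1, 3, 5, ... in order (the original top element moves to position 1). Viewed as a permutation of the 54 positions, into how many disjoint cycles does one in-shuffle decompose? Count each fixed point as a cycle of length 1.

4

Trace each unvisited position around until it returns:
(0 1 3 7 15 31 ... len 20) (2 5 11 23 47 40 ... len 20) (4 9 19 39 24 49 44 34 14 29) (10 21 43 32)
4 cycles in total.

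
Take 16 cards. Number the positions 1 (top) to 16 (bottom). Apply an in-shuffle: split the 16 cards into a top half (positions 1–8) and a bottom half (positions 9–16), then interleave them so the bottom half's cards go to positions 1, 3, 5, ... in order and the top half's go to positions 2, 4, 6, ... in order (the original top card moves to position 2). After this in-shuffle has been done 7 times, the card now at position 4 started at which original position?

Work backwards from position 4, undoing one in-shuffle at a time:
4 ← 2 ← 1 ← 9 ← 13 ← 15 ← 16 ← 8
So the card now at position 4 started at position 8.

8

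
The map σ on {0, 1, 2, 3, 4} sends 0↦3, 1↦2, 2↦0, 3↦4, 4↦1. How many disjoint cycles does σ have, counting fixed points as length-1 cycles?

1

Cycle decomposition: (0 3 4 1 2).
1 cycle.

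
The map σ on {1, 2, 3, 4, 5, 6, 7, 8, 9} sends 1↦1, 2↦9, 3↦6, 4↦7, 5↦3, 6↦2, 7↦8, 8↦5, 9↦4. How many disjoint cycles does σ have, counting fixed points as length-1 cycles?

2

Cycle decomposition: (1) (2 9 4 7 8 5 3 6).
2 cycles.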